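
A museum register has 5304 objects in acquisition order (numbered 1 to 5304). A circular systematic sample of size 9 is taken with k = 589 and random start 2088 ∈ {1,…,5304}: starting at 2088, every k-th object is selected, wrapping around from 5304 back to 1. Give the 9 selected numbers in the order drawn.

2088, 2677, 3266, 3855, 4444, 5033, 318, 907, 1496

Selection 1: 2088
Selection 2: 2088 + 589 = 2677
Selection 3: 2677 + 589 = 3266
Selection 4: 3266 + 589 = 3855
Selection 5: 3855 + 589 = 4444
Selection 6: 4444 + 589 = 5033
Selection 7: 5033 + 589 = 5622 → 5622 − 5304 = 318
Selection 8: 318 + 589 = 907
Selection 9: 907 + 589 = 1496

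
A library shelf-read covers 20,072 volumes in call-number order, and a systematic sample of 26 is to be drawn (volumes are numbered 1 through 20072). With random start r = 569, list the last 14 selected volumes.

9833, 10605, 11377, 12149, 12921, 13693, 14465, 15237, 16009, 16781, 17553, 18325, 19097, 19869

k = N/n = 20072/26 = 772
13th selection = 569 + 12×772 = 9833
14th: 9833 + 772 = 10605
15th: 10605 + 772 = 11377
16th: 11377 + 772 = 12149
17th: 12149 + 772 = 12921
18th: 12921 + 772 = 13693
19th: 13693 + 772 = 14465
20th: 14465 + 772 = 15237
21st: 15237 + 772 = 16009
22nd: 16009 + 772 = 16781
23rd: 16781 + 772 = 17553
24th: 17553 + 772 = 18325
25th: 18325 + 772 = 19097
26th: 19097 + 772 = 19869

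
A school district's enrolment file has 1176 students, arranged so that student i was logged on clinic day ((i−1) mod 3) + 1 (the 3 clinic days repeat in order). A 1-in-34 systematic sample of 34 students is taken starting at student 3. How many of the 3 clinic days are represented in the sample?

3

Consecutive selections differ by k = 34, so their clinic day numbers differ by 34 mod 3 = 1.
gcd(34, 3) = 1, so the sample visits 3/1 = 3 distinct residues mod 3.
Start 3 is clinic day 3; the clinic days hit are 1, 2, 3.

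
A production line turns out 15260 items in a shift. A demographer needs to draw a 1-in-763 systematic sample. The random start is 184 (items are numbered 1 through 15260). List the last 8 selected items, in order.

9340, 10103, 10866, 11629, 12392, 13155, 13918, 14681

13th selection = 184 + 12×763 = 9340
14th: 9340 + 763 = 10103
15th: 10103 + 763 = 10866
16th: 10866 + 763 = 11629
17th: 11629 + 763 = 12392
18th: 12392 + 763 = 13155
19th: 13155 + 763 = 13918
20th: 13918 + 763 = 14681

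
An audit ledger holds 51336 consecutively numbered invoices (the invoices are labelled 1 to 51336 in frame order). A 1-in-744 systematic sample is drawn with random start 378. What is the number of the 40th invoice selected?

k = 744
40th selection = r + (40−1)·k = 378 + 39×744 = 378 + 29016 = 29394

29394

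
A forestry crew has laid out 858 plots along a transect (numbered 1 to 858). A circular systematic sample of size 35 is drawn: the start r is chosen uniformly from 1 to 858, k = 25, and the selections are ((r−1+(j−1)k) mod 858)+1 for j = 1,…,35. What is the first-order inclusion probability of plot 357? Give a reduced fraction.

35/858

For each position j, as r ranges over 1…858 the j-th selection hits every plot exactly once, so plot 357 is selected for exactly 35 of the 858 starts.
Inclusion probability = 35/858.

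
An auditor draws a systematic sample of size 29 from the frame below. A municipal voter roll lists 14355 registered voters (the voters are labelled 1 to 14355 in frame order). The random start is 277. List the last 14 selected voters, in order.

7702, 8197, 8692, 9187, 9682, 10177, 10672, 11167, 11662, 12157, 12652, 13147, 13642, 14137

k = N/n = 14355/29 = 495
16th selection = 277 + 15×495 = 7702
17th: 7702 + 495 = 8197
18th: 8197 + 495 = 8692
19th: 8692 + 495 = 9187
20th: 9187 + 495 = 9682
21st: 9682 + 495 = 10177
22nd: 10177 + 495 = 10672
23rd: 10672 + 495 = 11167
24th: 11167 + 495 = 11662
25th: 11662 + 495 = 12157
26th: 12157 + 495 = 12652
27th: 12652 + 495 = 13147
28th: 13147 + 495 = 13642
29th: 13642 + 495 = 14137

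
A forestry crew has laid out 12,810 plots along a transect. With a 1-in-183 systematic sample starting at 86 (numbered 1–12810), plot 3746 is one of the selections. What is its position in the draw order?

21

k = 183
position = (3746 − 86)/183 + 1 = 3660/183 + 1 = 20 + 1 = 21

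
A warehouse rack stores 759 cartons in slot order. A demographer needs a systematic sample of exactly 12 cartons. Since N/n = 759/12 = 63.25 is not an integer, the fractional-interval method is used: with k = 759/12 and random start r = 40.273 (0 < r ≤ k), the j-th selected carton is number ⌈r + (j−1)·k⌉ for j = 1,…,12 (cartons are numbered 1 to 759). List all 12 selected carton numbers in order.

j=1: r + 0k = 40.273 → ⌈·⌉ = 41
j=2: r + 1k = 103.523 → ⌈·⌉ = 104
j=3: r + 2k = 166.773 → ⌈·⌉ = 167
j=4: r + 3k = 230.023 → ⌈·⌉ = 231
j=5: r + 4k = 293.273 → ⌈·⌉ = 294
j=6: r + 5k = 356.523 → ⌈·⌉ = 357
j=7: r + 6k = 419.773 → ⌈·⌉ = 420
j=8: r + 7k = 483.023 → ⌈·⌉ = 484
j=9: r + 8k = 546.273 → ⌈·⌉ = 547
j=10: r + 9k = 609.523 → ⌈·⌉ = 610
j=11: r + 10k = 672.773 → ⌈·⌉ = 673
j=12: r + 11k = 736.023 → ⌈·⌉ = 737

41, 104, 167, 231, 294, 357, 420, 484, 547, 610, 673, 737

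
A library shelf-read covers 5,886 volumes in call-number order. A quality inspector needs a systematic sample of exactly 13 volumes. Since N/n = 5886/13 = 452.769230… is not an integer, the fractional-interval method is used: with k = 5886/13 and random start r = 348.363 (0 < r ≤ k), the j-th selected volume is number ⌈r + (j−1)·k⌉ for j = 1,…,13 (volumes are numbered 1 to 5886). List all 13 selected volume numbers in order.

349, 802, 1254, 1707, 2160, 2613, 3065, 3518, 3971, 4424, 4877, 5329, 5782

j=1: r + 0k = 348.363 → ⌈·⌉ = 349
j=2: r + 1k = 801.132230… → ⌈·⌉ = 802
j=3: r + 2k = 1253.901461… → ⌈·⌉ = 1254
j=4: r + 3k = 1706.670692… → ⌈·⌉ = 1707
j=5: r + 4k = 2159.439923… → ⌈·⌉ = 2160
j=6: r + 5k = 2612.209153… → ⌈·⌉ = 2613
j=7: r + 6k = 3064.978384… → ⌈·⌉ = 3065
j=8: r + 7k = 3517.747615… → ⌈·⌉ = 3518
j=9: r + 8k = 3970.516846… → ⌈·⌉ = 3971
j=10: r + 9k = 4423.286076… → ⌈·⌉ = 4424
j=11: r + 10k = 4876.055307… → ⌈·⌉ = 4877
j=12: r + 11k = 5328.824538… → ⌈·⌉ = 5329
j=13: r + 12k = 5781.593769… → ⌈·⌉ = 5782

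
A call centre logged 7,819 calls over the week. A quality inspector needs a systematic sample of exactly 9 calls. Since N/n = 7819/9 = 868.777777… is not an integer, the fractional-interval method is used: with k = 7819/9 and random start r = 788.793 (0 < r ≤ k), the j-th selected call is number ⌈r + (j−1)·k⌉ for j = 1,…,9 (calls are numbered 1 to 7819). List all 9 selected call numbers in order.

789, 1658, 2527, 3396, 4264, 5133, 6002, 6871, 7740

j=1: r + 0k = 788.793 → ⌈·⌉ = 789
j=2: r + 1k = 1657.570777… → ⌈·⌉ = 1658
j=3: r + 2k = 2526.348555… → ⌈·⌉ = 2527
j=4: r + 3k = 3395.126333… → ⌈·⌉ = 3396
j=5: r + 4k = 4263.904111… → ⌈·⌉ = 4264
j=6: r + 5k = 5132.681888… → ⌈·⌉ = 5133
j=7: r + 6k = 6001.459666… → ⌈·⌉ = 6002
j=8: r + 7k = 6870.237444… → ⌈·⌉ = 6871
j=9: r + 8k = 7739.015222… → ⌈·⌉ = 7740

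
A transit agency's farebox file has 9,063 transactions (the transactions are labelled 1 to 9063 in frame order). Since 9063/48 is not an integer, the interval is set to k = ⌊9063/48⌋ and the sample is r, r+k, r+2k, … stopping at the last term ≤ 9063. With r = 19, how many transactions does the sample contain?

49

k = ⌊9063/48⌋ = 188
Achieved size = ⌊(9063 − 19)/188⌋ + 1 = ⌊9044/188⌋ + 1 = 48 + 1 = 49
(last selection: 19 + 48×188 = 9043 ≤ 9063; next would be 9231 > 9063)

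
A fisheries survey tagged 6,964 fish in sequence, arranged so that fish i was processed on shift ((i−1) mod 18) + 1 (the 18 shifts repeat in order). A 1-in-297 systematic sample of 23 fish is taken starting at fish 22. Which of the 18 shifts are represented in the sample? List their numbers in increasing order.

Consecutive selections differ by k = 297, so their shift numbers differ by 297 mod 18 = 9.
gcd(297, 18) = 9, so the sample visits 18/9 = 2 distinct residues mod 18.
Start 22 is shift 4; the shifts hit are 4, 13.

4, 13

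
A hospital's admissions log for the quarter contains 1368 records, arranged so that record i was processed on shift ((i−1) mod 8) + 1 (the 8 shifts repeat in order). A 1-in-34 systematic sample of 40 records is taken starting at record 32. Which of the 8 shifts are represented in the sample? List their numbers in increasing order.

2, 4, 6, 8

Consecutive selections differ by k = 34, so their shift numbers differ by 34 mod 8 = 2.
gcd(34, 8) = 2, so the sample visits 8/2 = 4 distinct residues mod 8.
Start 32 is shift 8; the shifts hit are 2, 4, 6, 8.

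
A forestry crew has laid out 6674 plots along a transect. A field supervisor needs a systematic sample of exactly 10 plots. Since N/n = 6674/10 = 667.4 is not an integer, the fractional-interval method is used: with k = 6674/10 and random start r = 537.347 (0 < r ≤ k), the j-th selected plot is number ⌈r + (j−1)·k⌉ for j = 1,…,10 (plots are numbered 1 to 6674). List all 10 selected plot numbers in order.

538, 1205, 1873, 2540, 3207, 3875, 4542, 5210, 5877, 6544

j=1: r + 0k = 537.347 → ⌈·⌉ = 538
j=2: r + 1k = 1204.747 → ⌈·⌉ = 1205
j=3: r + 2k = 1872.147 → ⌈·⌉ = 1873
j=4: r + 3k = 2539.547 → ⌈·⌉ = 2540
j=5: r + 4k = 3206.947 → ⌈·⌉ = 3207
j=6: r + 5k = 3874.347 → ⌈·⌉ = 3875
j=7: r + 6k = 4541.747 → ⌈·⌉ = 4542
j=8: r + 7k = 5209.147 → ⌈·⌉ = 5210
j=9: r + 8k = 5876.547 → ⌈·⌉ = 5877
j=10: r + 9k = 6543.947 → ⌈·⌉ = 6544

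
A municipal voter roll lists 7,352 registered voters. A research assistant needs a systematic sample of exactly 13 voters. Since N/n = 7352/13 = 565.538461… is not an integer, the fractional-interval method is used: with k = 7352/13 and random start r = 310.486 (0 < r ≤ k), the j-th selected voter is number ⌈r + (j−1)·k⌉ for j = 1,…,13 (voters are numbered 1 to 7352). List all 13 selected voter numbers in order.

j=1: r + 0k = 310.486 → ⌈·⌉ = 311
j=2: r + 1k = 876.024461… → ⌈·⌉ = 877
j=3: r + 2k = 1441.562923… → ⌈·⌉ = 1442
j=4: r + 3k = 2007.101384… → ⌈·⌉ = 2008
j=5: r + 4k = 2572.639846… → ⌈·⌉ = 2573
j=6: r + 5k = 3138.178307… → ⌈·⌉ = 3139
j=7: r + 6k = 3703.716769… → ⌈·⌉ = 3704
j=8: r + 7k = 4269.255230… → ⌈·⌉ = 4270
j=9: r + 8k = 4834.793692… → ⌈·⌉ = 4835
j=10: r + 9k = 5400.332153… → ⌈·⌉ = 5401
j=11: r + 10k = 5965.870615… → ⌈·⌉ = 5966
j=12: r + 11k = 6531.409076… → ⌈·⌉ = 6532
j=13: r + 12k = 7096.947538… → ⌈·⌉ = 7097

311, 877, 1442, 2008, 2573, 3139, 3704, 4270, 4835, 5401, 5966, 6532, 7097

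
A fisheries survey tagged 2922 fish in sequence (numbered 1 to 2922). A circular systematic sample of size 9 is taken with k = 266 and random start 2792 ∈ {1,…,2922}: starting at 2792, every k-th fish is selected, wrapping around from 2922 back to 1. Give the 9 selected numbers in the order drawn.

2792, 136, 402, 668, 934, 1200, 1466, 1732, 1998

Selection 1: 2792
Selection 2: 2792 + 266 = 3058 → 3058 − 2922 = 136
Selection 3: 136 + 266 = 402
Selection 4: 402 + 266 = 668
Selection 5: 668 + 266 = 934
Selection 6: 934 + 266 = 1200
Selection 7: 1200 + 266 = 1466
Selection 8: 1466 + 266 = 1732
Selection 9: 1732 + 266 = 1998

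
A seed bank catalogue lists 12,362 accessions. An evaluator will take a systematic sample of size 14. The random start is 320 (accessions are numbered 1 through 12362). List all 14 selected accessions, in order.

k = N/n = 12362/14 = 883
accession 1: 320
accession 2: 320 + 883 = 1203
accession 3: 1203 + 883 = 2086
accession 4: 2086 + 883 = 2969
accession 5: 2969 + 883 = 3852
accession 6: 3852 + 883 = 4735
accession 7: 4735 + 883 = 5618
accession 8: 5618 + 883 = 6501
accession 9: 6501 + 883 = 7384
accession 10: 7384 + 883 = 8267
accession 11: 8267 + 883 = 9150
accession 12: 9150 + 883 = 10033
accession 13: 10033 + 883 = 10916
accession 14: 10916 + 883 = 11799

320, 1203, 2086, 2969, 3852, 4735, 5618, 6501, 7384, 8267, 9150, 10033, 10916, 11799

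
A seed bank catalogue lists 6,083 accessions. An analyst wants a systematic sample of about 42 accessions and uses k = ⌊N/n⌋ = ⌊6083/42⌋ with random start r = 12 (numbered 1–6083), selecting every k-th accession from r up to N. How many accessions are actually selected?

k = ⌊6083/42⌋ = 144
Achieved size = ⌊(6083 − 12)/144⌋ + 1 = ⌊6071/144⌋ + 1 = 42 + 1 = 43
(last selection: 12 + 42×144 = 6060 ≤ 6083; next would be 6204 > 6083)

43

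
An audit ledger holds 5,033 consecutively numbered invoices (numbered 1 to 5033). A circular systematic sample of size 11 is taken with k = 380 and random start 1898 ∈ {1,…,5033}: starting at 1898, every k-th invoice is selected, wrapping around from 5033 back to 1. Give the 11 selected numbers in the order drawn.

Selection 1: 1898
Selection 2: 1898 + 380 = 2278
Selection 3: 2278 + 380 = 2658
Selection 4: 2658 + 380 = 3038
Selection 5: 3038 + 380 = 3418
Selection 6: 3418 + 380 = 3798
Selection 7: 3798 + 380 = 4178
Selection 8: 4178 + 380 = 4558
Selection 9: 4558 + 380 = 4938
Selection 10: 4938 + 380 = 5318 → 5318 − 5033 = 285
Selection 11: 285 + 380 = 665

1898, 2278, 2658, 3038, 3418, 3798, 4178, 4558, 4938, 285, 665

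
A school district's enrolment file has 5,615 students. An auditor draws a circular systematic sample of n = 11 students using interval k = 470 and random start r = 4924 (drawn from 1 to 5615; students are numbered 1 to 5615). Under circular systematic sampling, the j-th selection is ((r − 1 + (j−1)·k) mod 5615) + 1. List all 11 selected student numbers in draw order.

4924, 5394, 249, 719, 1189, 1659, 2129, 2599, 3069, 3539, 4009

Selection 1: 4924
Selection 2: 4924 + 470 = 5394
Selection 3: 5394 + 470 = 5864 → 5864 − 5615 = 249
Selection 4: 249 + 470 = 719
Selection 5: 719 + 470 = 1189
Selection 6: 1189 + 470 = 1659
Selection 7: 1659 + 470 = 2129
Selection 8: 2129 + 470 = 2599
Selection 9: 2599 + 470 = 3069
Selection 10: 3069 + 470 = 3539
Selection 11: 3539 + 470 = 4009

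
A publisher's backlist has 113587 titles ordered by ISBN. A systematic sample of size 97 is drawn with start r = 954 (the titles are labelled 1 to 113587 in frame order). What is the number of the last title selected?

k = 113587/97 = 1171
97th selection = r + (97−1)·k = 954 + 96×1171 = 954 + 112416 = 113370

113370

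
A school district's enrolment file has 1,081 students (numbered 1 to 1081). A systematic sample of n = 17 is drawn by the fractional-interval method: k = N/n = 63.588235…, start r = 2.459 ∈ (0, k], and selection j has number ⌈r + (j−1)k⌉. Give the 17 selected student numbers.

j=1: r + 0k = 2.459 → ⌈·⌉ = 3
j=2: r + 1k = 66.047235… → ⌈·⌉ = 67
j=3: r + 2k = 129.635470… → ⌈·⌉ = 130
j=4: r + 3k = 193.223705… → ⌈·⌉ = 194
j=5: r + 4k = 256.811941… → ⌈·⌉ = 257
j=6: r + 5k = 320.400176… → ⌈·⌉ = 321
j=7: r + 6k = 383.988411… → ⌈·⌉ = 384
j=8: r + 7k = 447.576647… → ⌈·⌉ = 448
j=9: r + 8k = 511.164882… → ⌈·⌉ = 512
j=10: r + 9k = 574.753117… → ⌈·⌉ = 575
j=11: r + 10k = 638.341352… → ⌈·⌉ = 639
j=12: r + 11k = 701.929588… → ⌈·⌉ = 702
j=13: r + 12k = 765.517823… → ⌈·⌉ = 766
j=14: r + 13k = 829.106058… → ⌈·⌉ = 830
j=15: r + 14k = 892.694294… → ⌈·⌉ = 893
j=16: r + 15k = 956.282529… → ⌈·⌉ = 957
j=17: r + 16k = 1019.870764… → ⌈·⌉ = 1020

3, 67, 130, 194, 257, 321, 384, 448, 512, 575, 639, 702, 766, 830, 893, 957, 1020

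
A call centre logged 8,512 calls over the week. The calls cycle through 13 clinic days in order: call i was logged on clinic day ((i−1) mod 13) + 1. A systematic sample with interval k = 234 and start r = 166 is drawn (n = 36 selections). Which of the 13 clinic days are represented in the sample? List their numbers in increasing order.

Consecutive selections differ by k = 234, so their clinic day numbers differ by 234 mod 13 = 0.
gcd(234, 13) = 13, so the sample visits 13/13 = 1 distinct residues mod 13.
Start 166 is clinic day 10; the clinic days hit are 10.

10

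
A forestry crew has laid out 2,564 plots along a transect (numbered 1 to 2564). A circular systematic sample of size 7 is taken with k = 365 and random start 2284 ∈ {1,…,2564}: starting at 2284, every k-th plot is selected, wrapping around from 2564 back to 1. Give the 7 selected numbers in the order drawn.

Selection 1: 2284
Selection 2: 2284 + 365 = 2649 → 2649 − 2564 = 85
Selection 3: 85 + 365 = 450
Selection 4: 450 + 365 = 815
Selection 5: 815 + 365 = 1180
Selection 6: 1180 + 365 = 1545
Selection 7: 1545 + 365 = 1910

2284, 85, 450, 815, 1180, 1545, 1910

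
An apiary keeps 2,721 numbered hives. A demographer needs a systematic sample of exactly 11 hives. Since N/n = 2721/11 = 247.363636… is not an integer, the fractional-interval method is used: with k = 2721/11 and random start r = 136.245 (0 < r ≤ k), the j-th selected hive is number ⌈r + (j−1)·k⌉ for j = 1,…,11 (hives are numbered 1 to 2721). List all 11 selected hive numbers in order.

j=1: r + 0k = 136.245 → ⌈·⌉ = 137
j=2: r + 1k = 383.608636… → ⌈·⌉ = 384
j=3: r + 2k = 630.972272… → ⌈·⌉ = 631
j=4: r + 3k = 878.335909… → ⌈·⌉ = 879
j=5: r + 4k = 1125.699545… → ⌈·⌉ = 1126
j=6: r + 5k = 1373.063181… → ⌈·⌉ = 1374
j=7: r + 6k = 1620.426818… → ⌈·⌉ = 1621
j=8: r + 7k = 1867.790454… → ⌈·⌉ = 1868
j=9: r + 8k = 2115.154090… → ⌈·⌉ = 2116
j=10: r + 9k = 2362.517727… → ⌈·⌉ = 2363
j=11: r + 10k = 2609.881363… → ⌈·⌉ = 2610

137, 384, 631, 879, 1126, 1374, 1621, 1868, 2116, 2363, 2610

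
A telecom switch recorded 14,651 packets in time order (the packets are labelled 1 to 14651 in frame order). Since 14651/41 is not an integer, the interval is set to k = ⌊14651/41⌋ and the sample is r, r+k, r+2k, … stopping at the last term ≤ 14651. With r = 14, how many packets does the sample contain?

k = ⌊14651/41⌋ = 357
Achieved size = ⌊(14651 − 14)/357⌋ + 1 = ⌊14637/357⌋ + 1 = 41 + 1 = 42
(last selection: 14 + 41×357 = 14651 ≤ 14651; next would be 15008 > 14651)

42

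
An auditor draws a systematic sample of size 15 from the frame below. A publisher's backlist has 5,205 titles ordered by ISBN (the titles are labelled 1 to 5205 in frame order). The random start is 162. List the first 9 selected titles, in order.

162, 509, 856, 1203, 1550, 1897, 2244, 2591, 2938

k = N/n = 5205/15 = 347
title 1: 162
title 2: 162 + 347 = 509
title 3: 509 + 347 = 856
title 4: 856 + 347 = 1203
title 5: 1203 + 347 = 1550
title 6: 1550 + 347 = 1897
title 7: 1897 + 347 = 2244
title 8: 2244 + 347 = 2591
title 9: 2591 + 347 = 2938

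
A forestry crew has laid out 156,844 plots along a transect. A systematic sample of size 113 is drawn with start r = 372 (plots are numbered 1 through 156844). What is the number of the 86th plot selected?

118352

k = 156844/113 = 1388
86th selection = r + (86−1)·k = 372 + 85×1388 = 372 + 117980 = 118352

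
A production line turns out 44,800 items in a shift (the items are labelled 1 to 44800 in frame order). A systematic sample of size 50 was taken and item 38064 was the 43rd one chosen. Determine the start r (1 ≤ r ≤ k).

k = 44800/50 = 896
r = 38064 − (43−1)×896 = 38064 − 37632 = 432

432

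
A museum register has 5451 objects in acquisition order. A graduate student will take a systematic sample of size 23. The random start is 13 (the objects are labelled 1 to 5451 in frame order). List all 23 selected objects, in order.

k = N/n = 5451/23 = 237
object 1: 13
object 2: 13 + 237 = 250
object 3: 250 + 237 = 487
object 4: 487 + 237 = 724
object 5: 724 + 237 = 961
object 6: 961 + 237 = 1198
object 7: 1198 + 237 = 1435
object 8: 1435 + 237 = 1672
object 9: 1672 + 237 = 1909
object 10: 1909 + 237 = 2146
object 11: 2146 + 237 = 2383
object 12: 2383 + 237 = 2620
object 13: 2620 + 237 = 2857
object 14: 2857 + 237 = 3094
object 15: 3094 + 237 = 3331
object 16: 3331 + 237 = 3568
object 17: 3568 + 237 = 3805
object 18: 3805 + 237 = 4042
object 19: 4042 + 237 = 4279
object 20: 4279 + 237 = 4516
object 21: 4516 + 237 = 4753
object 22: 4753 + 237 = 4990
object 23: 4990 + 237 = 5227

13, 250, 487, 724, 961, 1198, 1435, 1672, 1909, 2146, 2383, 2620, 2857, 3094, 3331, 3568, 3805, 4042, 4279, 4516, 4753, 4990, 5227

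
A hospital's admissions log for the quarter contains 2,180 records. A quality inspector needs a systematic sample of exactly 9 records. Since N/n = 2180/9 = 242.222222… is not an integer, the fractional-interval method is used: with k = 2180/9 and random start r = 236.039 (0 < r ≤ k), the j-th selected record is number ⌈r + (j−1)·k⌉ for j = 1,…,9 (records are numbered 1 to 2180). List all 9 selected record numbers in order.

j=1: r + 0k = 236.039 → ⌈·⌉ = 237
j=2: r + 1k = 478.261222… → ⌈·⌉ = 479
j=3: r + 2k = 720.483444… → ⌈·⌉ = 721
j=4: r + 3k = 962.705666… → ⌈·⌉ = 963
j=5: r + 4k = 1204.927888… → ⌈·⌉ = 1205
j=6: r + 5k = 1447.150111… → ⌈·⌉ = 1448
j=7: r + 6k = 1689.372333… → ⌈·⌉ = 1690
j=8: r + 7k = 1931.594555… → ⌈·⌉ = 1932
j=9: r + 8k = 2173.816777… → ⌈·⌉ = 2174

237, 479, 721, 963, 1205, 1448, 1690, 1932, 2174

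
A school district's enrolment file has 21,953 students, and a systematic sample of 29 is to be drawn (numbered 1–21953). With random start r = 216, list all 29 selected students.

216, 973, 1730, 2487, 3244, 4001, 4758, 5515, 6272, 7029, 7786, 8543, 9300, 10057, 10814, 11571, 12328, 13085, 13842, 14599, 15356, 16113, 16870, 17627, 18384, 19141, 19898, 20655, 21412

k = N/n = 21953/29 = 757
student 1: 216
student 2: 216 + 757 = 973
student 3: 973 + 757 = 1730
student 4: 1730 + 757 = 2487
student 5: 2487 + 757 = 3244
student 6: 3244 + 757 = 4001
student 7: 4001 + 757 = 4758
student 8: 4758 + 757 = 5515
student 9: 5515 + 757 = 6272
student 10: 6272 + 757 = 7029
student 11: 7029 + 757 = 7786
student 12: 7786 + 757 = 8543
student 13: 8543 + 757 = 9300
student 14: 9300 + 757 = 10057
student 15: 10057 + 757 = 10814
student 16: 10814 + 757 = 11571
student 17: 11571 + 757 = 12328
student 18: 12328 + 757 = 13085
student 19: 13085 + 757 = 13842
student 20: 13842 + 757 = 14599
student 21: 14599 + 757 = 15356
student 22: 15356 + 757 = 16113
student 23: 16113 + 757 = 16870
student 24: 16870 + 757 = 17627
student 25: 17627 + 757 = 18384
student 26: 18384 + 757 = 19141
student 27: 19141 + 757 = 19898
student 28: 19898 + 757 = 20655
student 29: 20655 + 757 = 21412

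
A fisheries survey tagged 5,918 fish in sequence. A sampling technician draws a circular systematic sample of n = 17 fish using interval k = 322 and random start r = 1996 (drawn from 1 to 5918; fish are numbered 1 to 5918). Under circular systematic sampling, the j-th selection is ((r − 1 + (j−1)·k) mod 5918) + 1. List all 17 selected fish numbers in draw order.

1996, 2318, 2640, 2962, 3284, 3606, 3928, 4250, 4572, 4894, 5216, 5538, 5860, 264, 586, 908, 1230

Selection 1: 1996
Selection 2: 1996 + 322 = 2318
Selection 3: 2318 + 322 = 2640
Selection 4: 2640 + 322 = 2962
Selection 5: 2962 + 322 = 3284
Selection 6: 3284 + 322 = 3606
Selection 7: 3606 + 322 = 3928
Selection 8: 3928 + 322 = 4250
Selection 9: 4250 + 322 = 4572
Selection 10: 4572 + 322 = 4894
Selection 11: 4894 + 322 = 5216
Selection 12: 5216 + 322 = 5538
Selection 13: 5538 + 322 = 5860
Selection 14: 5860 + 322 = 6182 → 6182 − 5918 = 264
Selection 15: 264 + 322 = 586
Selection 16: 586 + 322 = 908
Selection 17: 908 + 322 = 1230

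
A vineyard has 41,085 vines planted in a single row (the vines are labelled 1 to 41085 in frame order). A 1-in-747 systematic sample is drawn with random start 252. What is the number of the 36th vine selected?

26397

k = 747
36th selection = r + (36−1)·k = 252 + 35×747 = 252 + 26145 = 26397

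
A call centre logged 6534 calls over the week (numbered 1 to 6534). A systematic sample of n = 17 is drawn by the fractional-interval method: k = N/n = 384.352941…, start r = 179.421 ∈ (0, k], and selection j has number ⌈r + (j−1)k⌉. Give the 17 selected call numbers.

j=1: r + 0k = 179.421 → ⌈·⌉ = 180
j=2: r + 1k = 563.773941… → ⌈·⌉ = 564
j=3: r + 2k = 948.126882… → ⌈·⌉ = 949
j=4: r + 3k = 1332.479823… → ⌈·⌉ = 1333
j=5: r + 4k = 1716.832764… → ⌈·⌉ = 1717
j=6: r + 5k = 2101.185705… → ⌈·⌉ = 2102
j=7: r + 6k = 2485.538647… → ⌈·⌉ = 2486
j=8: r + 7k = 2869.891588… → ⌈·⌉ = 2870
j=9: r + 8k = 3254.244529… → ⌈·⌉ = 3255
j=10: r + 9k = 3638.597470… → ⌈·⌉ = 3639
j=11: r + 10k = 4022.950411… → ⌈·⌉ = 4023
j=12: r + 11k = 4407.303352… → ⌈·⌉ = 4408
j=13: r + 12k = 4791.656294… → ⌈·⌉ = 4792
j=14: r + 13k = 5176.009235… → ⌈·⌉ = 5177
j=15: r + 14k = 5560.362176… → ⌈·⌉ = 5561
j=16: r + 15k = 5944.715117… → ⌈·⌉ = 5945
j=17: r + 16k = 6329.068058… → ⌈·⌉ = 6330

180, 564, 949, 1333, 1717, 2102, 2486, 2870, 3255, 3639, 4023, 4408, 4792, 5177, 5561, 5945, 6330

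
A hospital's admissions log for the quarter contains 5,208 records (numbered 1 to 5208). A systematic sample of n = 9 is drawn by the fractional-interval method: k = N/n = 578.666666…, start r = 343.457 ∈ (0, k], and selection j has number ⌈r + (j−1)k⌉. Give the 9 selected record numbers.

344, 923, 1501, 2080, 2659, 3237, 3816, 4395, 4973

j=1: r + 0k = 343.457 → ⌈·⌉ = 344
j=2: r + 1k = 922.123666… → ⌈·⌉ = 923
j=3: r + 2k = 1500.790333… → ⌈·⌉ = 1501
j=4: r + 3k = 2079.457 → ⌈·⌉ = 2080
j=5: r + 4k = 2658.123666… → ⌈·⌉ = 2659
j=6: r + 5k = 3236.790333… → ⌈·⌉ = 3237
j=7: r + 6k = 3815.457 → ⌈·⌉ = 3816
j=8: r + 7k = 4394.123666… → ⌈·⌉ = 4395
j=9: r + 8k = 4972.790333… → ⌈·⌉ = 4973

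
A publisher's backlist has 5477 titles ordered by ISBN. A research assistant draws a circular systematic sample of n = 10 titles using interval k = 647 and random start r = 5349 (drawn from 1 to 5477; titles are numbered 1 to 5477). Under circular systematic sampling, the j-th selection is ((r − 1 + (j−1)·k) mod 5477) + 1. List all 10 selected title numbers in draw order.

5349, 519, 1166, 1813, 2460, 3107, 3754, 4401, 5048, 218

Selection 1: 5349
Selection 2: 5349 + 647 = 5996 → 5996 − 5477 = 519
Selection 3: 519 + 647 = 1166
Selection 4: 1166 + 647 = 1813
Selection 5: 1813 + 647 = 2460
Selection 6: 2460 + 647 = 3107
Selection 7: 3107 + 647 = 3754
Selection 8: 3754 + 647 = 4401
Selection 9: 4401 + 647 = 5048
Selection 10: 5048 + 647 = 5695 → 5695 − 5477 = 218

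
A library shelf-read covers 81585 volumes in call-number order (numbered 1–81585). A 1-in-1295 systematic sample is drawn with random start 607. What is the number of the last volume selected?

80897

k = 1295
63rd selection = r + (63−1)·k = 607 + 62×1295 = 607 + 80290 = 80897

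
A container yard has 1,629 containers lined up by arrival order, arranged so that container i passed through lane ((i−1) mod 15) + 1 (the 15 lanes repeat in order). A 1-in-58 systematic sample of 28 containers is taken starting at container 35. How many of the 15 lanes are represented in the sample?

15

Consecutive selections differ by k = 58, so their lane numbers differ by 58 mod 15 = 13.
gcd(58, 15) = 1, so the sample visits 15/1 = 15 distinct residues mod 15.
Start 35 is lane 5; the lanes hit are 1, 2, 3, 4, 5, 6, 7, 8, 9, 10, 11, 12, 13, 14, 15.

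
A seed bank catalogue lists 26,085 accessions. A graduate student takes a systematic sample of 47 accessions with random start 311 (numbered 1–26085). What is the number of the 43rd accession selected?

23621

k = 26085/47 = 555
43rd selection = r + (43−1)·k = 311 + 42×555 = 311 + 23310 = 23621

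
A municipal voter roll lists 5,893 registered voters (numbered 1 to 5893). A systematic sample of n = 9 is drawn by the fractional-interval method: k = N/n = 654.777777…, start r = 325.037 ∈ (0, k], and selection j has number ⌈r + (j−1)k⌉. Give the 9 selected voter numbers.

326, 980, 1635, 2290, 2945, 3599, 4254, 4909, 5564

j=1: r + 0k = 325.037 → ⌈·⌉ = 326
j=2: r + 1k = 979.814777… → ⌈·⌉ = 980
j=3: r + 2k = 1634.592555… → ⌈·⌉ = 1635
j=4: r + 3k = 2289.370333… → ⌈·⌉ = 2290
j=5: r + 4k = 2944.148111… → ⌈·⌉ = 2945
j=6: r + 5k = 3598.925888… → ⌈·⌉ = 3599
j=7: r + 6k = 4253.703666… → ⌈·⌉ = 4254
j=8: r + 7k = 4908.481444… → ⌈·⌉ = 4909
j=9: r + 8k = 5563.259222… → ⌈·⌉ = 5564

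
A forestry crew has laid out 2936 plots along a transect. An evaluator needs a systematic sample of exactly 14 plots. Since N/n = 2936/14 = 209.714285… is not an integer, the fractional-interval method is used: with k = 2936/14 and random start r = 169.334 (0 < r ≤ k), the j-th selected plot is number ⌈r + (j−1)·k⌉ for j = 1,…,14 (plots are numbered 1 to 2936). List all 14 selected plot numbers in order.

j=1: r + 0k = 169.334 → ⌈·⌉ = 170
j=2: r + 1k = 379.048285… → ⌈·⌉ = 380
j=3: r + 2k = 588.762571… → ⌈·⌉ = 589
j=4: r + 3k = 798.476857… → ⌈·⌉ = 799
j=5: r + 4k = 1008.191142… → ⌈·⌉ = 1009
j=6: r + 5k = 1217.905428… → ⌈·⌉ = 1218
j=7: r + 6k = 1427.619714… → ⌈·⌉ = 1428
j=8: r + 7k = 1637.334 → ⌈·⌉ = 1638
j=9: r + 8k = 1847.048285… → ⌈·⌉ = 1848
j=10: r + 9k = 2056.762571… → ⌈·⌉ = 2057
j=11: r + 10k = 2266.476857… → ⌈·⌉ = 2267
j=12: r + 11k = 2476.191142… → ⌈·⌉ = 2477
j=13: r + 12k = 2685.905428… → ⌈·⌉ = 2686
j=14: r + 13k = 2895.619714… → ⌈·⌉ = 2896

170, 380, 589, 799, 1009, 1218, 1428, 1638, 1848, 2057, 2267, 2477, 2686, 2896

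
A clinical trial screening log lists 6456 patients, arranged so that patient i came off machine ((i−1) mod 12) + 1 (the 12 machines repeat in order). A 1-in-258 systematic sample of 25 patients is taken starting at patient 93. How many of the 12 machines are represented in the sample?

Consecutive selections differ by k = 258, so their machine numbers differ by 258 mod 12 = 6.
gcd(258, 12) = 6, so the sample visits 12/6 = 2 distinct residues mod 12.
Start 93 is machine 9; the machines hit are 3, 9.

2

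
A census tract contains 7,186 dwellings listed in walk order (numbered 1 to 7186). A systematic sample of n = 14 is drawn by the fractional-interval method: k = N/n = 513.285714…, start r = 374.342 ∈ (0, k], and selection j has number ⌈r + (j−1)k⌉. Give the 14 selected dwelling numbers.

375, 888, 1401, 1915, 2428, 2941, 3455, 3968, 4481, 4994, 5508, 6021, 6534, 7048

j=1: r + 0k = 374.342 → ⌈·⌉ = 375
j=2: r + 1k = 887.627714… → ⌈·⌉ = 888
j=3: r + 2k = 1400.913428… → ⌈·⌉ = 1401
j=4: r + 3k = 1914.199142… → ⌈·⌉ = 1915
j=5: r + 4k = 2427.484857… → ⌈·⌉ = 2428
j=6: r + 5k = 2940.770571… → ⌈·⌉ = 2941
j=7: r + 6k = 3454.056285… → ⌈·⌉ = 3455
j=8: r + 7k = 3967.342 → ⌈·⌉ = 3968
j=9: r + 8k = 4480.627714… → ⌈·⌉ = 4481
j=10: r + 9k = 4993.913428… → ⌈·⌉ = 4994
j=11: r + 10k = 5507.199142… → ⌈·⌉ = 5508
j=12: r + 11k = 6020.484857… → ⌈·⌉ = 6021
j=13: r + 12k = 6533.770571… → ⌈·⌉ = 6534
j=14: r + 13k = 7047.056285… → ⌈·⌉ = 7048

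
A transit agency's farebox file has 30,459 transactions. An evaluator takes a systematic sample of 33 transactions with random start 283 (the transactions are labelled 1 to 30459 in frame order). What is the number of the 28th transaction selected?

25204

k = 30459/33 = 923
28th selection = r + (28−1)·k = 283 + 27×923 = 283 + 24921 = 25204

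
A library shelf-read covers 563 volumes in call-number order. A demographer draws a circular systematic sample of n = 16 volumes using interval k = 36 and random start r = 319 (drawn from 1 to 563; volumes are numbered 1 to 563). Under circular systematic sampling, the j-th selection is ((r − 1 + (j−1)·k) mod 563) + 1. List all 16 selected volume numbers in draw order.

319, 355, 391, 427, 463, 499, 535, 8, 44, 80, 116, 152, 188, 224, 260, 296

Selection 1: 319
Selection 2: 319 + 36 = 355
Selection 3: 355 + 36 = 391
Selection 4: 391 + 36 = 427
Selection 5: 427 + 36 = 463
Selection 6: 463 + 36 = 499
Selection 7: 499 + 36 = 535
Selection 8: 535 + 36 = 571 → 571 − 563 = 8
Selection 9: 8 + 36 = 44
Selection 10: 44 + 36 = 80
Selection 11: 80 + 36 = 116
Selection 12: 116 + 36 = 152
Selection 13: 152 + 36 = 188
Selection 14: 188 + 36 = 224
Selection 15: 224 + 36 = 260
Selection 16: 260 + 36 = 296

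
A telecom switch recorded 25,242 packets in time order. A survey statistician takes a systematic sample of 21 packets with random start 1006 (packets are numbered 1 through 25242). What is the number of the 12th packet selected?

14228

k = 25242/21 = 1202
12th selection = r + (12−1)·k = 1006 + 11×1202 = 1006 + 13222 = 14228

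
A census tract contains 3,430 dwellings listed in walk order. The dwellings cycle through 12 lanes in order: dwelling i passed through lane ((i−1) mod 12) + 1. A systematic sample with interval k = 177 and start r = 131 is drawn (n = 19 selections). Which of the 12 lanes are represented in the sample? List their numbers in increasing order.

2, 5, 8, 11

Consecutive selections differ by k = 177, so their lane numbers differ by 177 mod 12 = 9.
gcd(177, 12) = 3, so the sample visits 12/3 = 4 distinct residues mod 12.
Start 131 is lane 11; the lanes hit are 2, 5, 8, 11.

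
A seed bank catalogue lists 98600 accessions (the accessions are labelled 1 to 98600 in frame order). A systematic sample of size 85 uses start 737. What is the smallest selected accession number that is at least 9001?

k = 98600/85 = 1160
Steps past start: ⌈(9001 − 737)/1160⌉ = ⌈8264/1160⌉ = 8
Selected accession: 737 + 8×1160 = 10017

10017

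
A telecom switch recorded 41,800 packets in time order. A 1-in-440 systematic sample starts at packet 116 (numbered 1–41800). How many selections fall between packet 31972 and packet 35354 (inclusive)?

8

k = 440
First selection ≥ 31972: 116 + ⌈(31972−116)/440⌉·440 = 116 + 73×440 = 32236
Last selection ≤ 35354: 116 + ⌊(35354−116)/440⌋·440 = 116 + 80×440 = 35316
Count = 80 − 73 + 1 = 8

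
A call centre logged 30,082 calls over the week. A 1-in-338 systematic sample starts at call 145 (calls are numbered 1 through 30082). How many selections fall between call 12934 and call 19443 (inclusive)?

20

k = 338
First selection ≥ 12934: 145 + ⌈(12934−145)/338⌉·338 = 145 + 38×338 = 12989
Last selection ≤ 19443: 145 + ⌊(19443−145)/338⌋·338 = 145 + 57×338 = 19411
Count = 57 − 38 + 1 = 20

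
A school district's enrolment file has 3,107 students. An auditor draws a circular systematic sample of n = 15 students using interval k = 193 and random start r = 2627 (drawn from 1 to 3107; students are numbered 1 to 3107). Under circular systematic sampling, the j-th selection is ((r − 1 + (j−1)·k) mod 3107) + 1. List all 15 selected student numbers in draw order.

Selection 1: 2627
Selection 2: 2627 + 193 = 2820
Selection 3: 2820 + 193 = 3013
Selection 4: 3013 + 193 = 3206 → 3206 − 3107 = 99
Selection 5: 99 + 193 = 292
Selection 6: 292 + 193 = 485
Selection 7: 485 + 193 = 678
Selection 8: 678 + 193 = 871
Selection 9: 871 + 193 = 1064
Selection 10: 1064 + 193 = 1257
Selection 11: 1257 + 193 = 1450
Selection 12: 1450 + 193 = 1643
Selection 13: 1643 + 193 = 1836
Selection 14: 1836 + 193 = 2029
Selection 15: 2029 + 193 = 2222

2627, 2820, 3013, 99, 292, 485, 678, 871, 1064, 1257, 1450, 1643, 1836, 2029, 2222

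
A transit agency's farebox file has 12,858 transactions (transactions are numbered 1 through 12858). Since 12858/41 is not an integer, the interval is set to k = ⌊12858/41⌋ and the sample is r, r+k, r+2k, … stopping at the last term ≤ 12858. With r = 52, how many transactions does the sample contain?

k = ⌊12858/41⌋ = 313
Achieved size = ⌊(12858 − 52)/313⌋ + 1 = ⌊12806/313⌋ + 1 = 40 + 1 = 41
(last selection: 52 + 40×313 = 12572 ≤ 12858; next would be 12885 > 12858)

41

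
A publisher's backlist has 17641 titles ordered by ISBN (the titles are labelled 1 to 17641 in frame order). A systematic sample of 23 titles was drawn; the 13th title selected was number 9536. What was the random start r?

k = 17641/23 = 767
r = 9536 − (13−1)×767 = 9536 − 9204 = 332

332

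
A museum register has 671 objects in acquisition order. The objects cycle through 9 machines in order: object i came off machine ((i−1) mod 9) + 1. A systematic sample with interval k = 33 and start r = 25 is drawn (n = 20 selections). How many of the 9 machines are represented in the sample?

Consecutive selections differ by k = 33, so their machine numbers differ by 33 mod 9 = 6.
gcd(33, 9) = 3, so the sample visits 9/3 = 3 distinct residues mod 9.
Start 25 is machine 7; the machines hit are 1, 4, 7.

3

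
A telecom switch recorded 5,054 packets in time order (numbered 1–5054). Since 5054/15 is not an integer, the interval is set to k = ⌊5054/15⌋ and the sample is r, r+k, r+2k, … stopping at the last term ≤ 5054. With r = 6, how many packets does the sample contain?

k = ⌊5054/15⌋ = 336
Achieved size = ⌊(5054 − 6)/336⌋ + 1 = ⌊5048/336⌋ + 1 = 15 + 1 = 16
(last selection: 6 + 15×336 = 5046 ≤ 5054; next would be 5382 > 5054)

16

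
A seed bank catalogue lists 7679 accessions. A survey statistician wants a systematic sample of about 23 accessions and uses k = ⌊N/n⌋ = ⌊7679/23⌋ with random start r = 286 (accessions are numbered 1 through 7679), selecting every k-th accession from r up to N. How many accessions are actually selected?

k = ⌊7679/23⌋ = 333
Achieved size = ⌊(7679 − 286)/333⌋ + 1 = ⌊7393/333⌋ + 1 = 22 + 1 = 23
(last selection: 286 + 22×333 = 7612 ≤ 7679; next would be 7945 > 7679)

23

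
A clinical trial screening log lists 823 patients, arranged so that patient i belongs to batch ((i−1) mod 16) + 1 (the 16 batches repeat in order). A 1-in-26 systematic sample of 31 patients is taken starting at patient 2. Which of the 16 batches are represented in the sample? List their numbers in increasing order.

Consecutive selections differ by k = 26, so their batch numbers differ by 26 mod 16 = 10.
gcd(26, 16) = 2, so the sample visits 16/2 = 8 distinct residues mod 16.
Start 2 is batch 2; the batches hit are 2, 4, 6, 8, 10, 12, 14, 16.

2, 4, 6, 8, 10, 12, 14, 16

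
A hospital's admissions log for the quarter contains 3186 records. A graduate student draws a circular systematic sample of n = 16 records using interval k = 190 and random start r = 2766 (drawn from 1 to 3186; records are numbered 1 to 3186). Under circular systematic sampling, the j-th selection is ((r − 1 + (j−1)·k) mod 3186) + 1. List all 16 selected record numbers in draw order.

2766, 2956, 3146, 150, 340, 530, 720, 910, 1100, 1290, 1480, 1670, 1860, 2050, 2240, 2430

Selection 1: 2766
Selection 2: 2766 + 190 = 2956
Selection 3: 2956 + 190 = 3146
Selection 4: 3146 + 190 = 3336 → 3336 − 3186 = 150
Selection 5: 150 + 190 = 340
Selection 6: 340 + 190 = 530
Selection 7: 530 + 190 = 720
Selection 8: 720 + 190 = 910
Selection 9: 910 + 190 = 1100
Selection 10: 1100 + 190 = 1290
Selection 11: 1290 + 190 = 1480
Selection 12: 1480 + 190 = 1670
Selection 13: 1670 + 190 = 1860
Selection 14: 1860 + 190 = 2050
Selection 15: 2050 + 190 = 2240
Selection 16: 2240 + 190 = 2430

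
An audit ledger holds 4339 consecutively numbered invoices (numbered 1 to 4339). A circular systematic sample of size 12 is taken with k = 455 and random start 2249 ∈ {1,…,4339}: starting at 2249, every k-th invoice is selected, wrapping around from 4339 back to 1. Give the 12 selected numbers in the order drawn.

Selection 1: 2249
Selection 2: 2249 + 455 = 2704
Selection 3: 2704 + 455 = 3159
Selection 4: 3159 + 455 = 3614
Selection 5: 3614 + 455 = 4069
Selection 6: 4069 + 455 = 4524 → 4524 − 4339 = 185
Selection 7: 185 + 455 = 640
Selection 8: 640 + 455 = 1095
Selection 9: 1095 + 455 = 1550
Selection 10: 1550 + 455 = 2005
Selection 11: 2005 + 455 = 2460
Selection 12: 2460 + 455 = 2915

2249, 2704, 3159, 3614, 4069, 185, 640, 1095, 1550, 2005, 2460, 2915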